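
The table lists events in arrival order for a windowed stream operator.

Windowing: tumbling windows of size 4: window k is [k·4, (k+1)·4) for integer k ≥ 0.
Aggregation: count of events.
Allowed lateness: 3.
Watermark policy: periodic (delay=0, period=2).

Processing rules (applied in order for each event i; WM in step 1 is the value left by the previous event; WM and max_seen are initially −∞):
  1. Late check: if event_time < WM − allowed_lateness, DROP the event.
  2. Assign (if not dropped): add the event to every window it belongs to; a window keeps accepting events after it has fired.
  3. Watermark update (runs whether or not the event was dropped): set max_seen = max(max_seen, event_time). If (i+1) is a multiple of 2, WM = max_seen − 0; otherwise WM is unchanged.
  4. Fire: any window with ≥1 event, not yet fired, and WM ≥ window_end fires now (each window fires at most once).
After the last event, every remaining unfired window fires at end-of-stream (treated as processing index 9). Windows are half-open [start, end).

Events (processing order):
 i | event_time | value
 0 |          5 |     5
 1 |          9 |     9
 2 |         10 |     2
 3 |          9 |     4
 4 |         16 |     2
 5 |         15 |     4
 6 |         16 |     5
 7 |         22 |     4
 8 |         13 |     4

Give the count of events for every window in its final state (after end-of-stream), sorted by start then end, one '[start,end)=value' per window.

[4,8)=1 [8,12)=3 [12,16)=1 [16,20)=2 [20,24)=1

i=0 t=5 v=5: → [4,8); WM=−∞
i=1 t=9 v=9: → [8,12); WM=9; [4,8) fires=1
i=2 t=10 v=2: → [8,12); WM=9
i=3 t=9 v=4: → [8,12); WM=10
i=4 t=16 v=2: → [16,20); WM=10
i=5 t=15 v=4: → [12,16); WM=16; [8,12) fires=3 [12,16) fires=1
i=6 t=16 v=5: → [16,20); WM=16
i=7 t=22 v=4: → [20,24); WM=22; [16,20) fires=2
i=8 t=13 v=4: DROP (t<22-3); WM=22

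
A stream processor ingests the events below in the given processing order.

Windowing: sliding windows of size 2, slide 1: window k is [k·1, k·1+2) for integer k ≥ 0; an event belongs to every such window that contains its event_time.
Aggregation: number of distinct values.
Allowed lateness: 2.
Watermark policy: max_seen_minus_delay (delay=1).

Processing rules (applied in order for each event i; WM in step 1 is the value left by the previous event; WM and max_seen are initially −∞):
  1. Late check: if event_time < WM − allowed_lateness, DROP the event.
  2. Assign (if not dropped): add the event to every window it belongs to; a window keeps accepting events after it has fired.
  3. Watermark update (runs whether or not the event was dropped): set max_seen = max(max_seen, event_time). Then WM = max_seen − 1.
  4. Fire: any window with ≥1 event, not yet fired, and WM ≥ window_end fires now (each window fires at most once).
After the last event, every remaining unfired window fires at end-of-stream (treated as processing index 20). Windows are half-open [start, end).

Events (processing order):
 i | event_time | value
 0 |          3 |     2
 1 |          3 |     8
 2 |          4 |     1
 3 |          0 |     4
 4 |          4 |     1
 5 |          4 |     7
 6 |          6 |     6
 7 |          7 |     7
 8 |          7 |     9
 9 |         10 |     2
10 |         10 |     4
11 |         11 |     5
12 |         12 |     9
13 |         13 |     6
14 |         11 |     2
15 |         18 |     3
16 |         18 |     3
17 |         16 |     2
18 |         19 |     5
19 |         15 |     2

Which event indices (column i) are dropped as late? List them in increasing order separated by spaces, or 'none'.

3 19

i=0 t=3 v=2: → [3,5),[2,4); WM=2
i=1 t=3 v=8: → [3,5),[2,4); WM=2
i=2 t=4 v=1: → [4,6),[3,5); WM=3
i=3 t=0 v=4: DROP (t<3-2); WM=3
i=4 t=4 v=1: → [4,6),[3,5); WM=3
i=5 t=4 v=7: → [4,6),[3,5); WM=3
i=6 t=6 v=6: → [6,8),[5,7); WM=5; [2,4) fires=2 [3,5) fires=4
i=7 t=7 v=7: → [7,9),[6,8); WM=6; [4,6) fires=2
i=8 t=7 v=9: → [7,9),[6,8); WM=6
i=9 t=10 v=2: → [10,12),[9,11); WM=9; [5,7) fires=1 [6,8) fires=3 [7,9) fires=2
i=10 t=10 v=4: → [10,12),[9,11); WM=9
i=11 t=11 v=5: → [11,13),[10,12); WM=10
i=12 t=12 v=9: → [12,14),[11,13); WM=11; [9,11) fires=2
i=13 t=13 v=6: → [13,15),[12,14); WM=12; [10,12) fires=3
i=14 t=11 v=2: → [11,13),[10,12); WM=12
i=15 t=18 v=3: → [18,20),[17,19); WM=17; [11,13) fires=3 [12,14) fires=2 [13,15) fires=1
i=16 t=18 v=3: → [18,20),[17,19); WM=17
i=17 t=16 v=2: → [16,18),[15,17); WM=17; [15,17) fires=1
i=18 t=19 v=5: → [19,21),[18,20); WM=18; [16,18) fires=1
i=19 t=15 v=2: DROP (t<18-2); WM=18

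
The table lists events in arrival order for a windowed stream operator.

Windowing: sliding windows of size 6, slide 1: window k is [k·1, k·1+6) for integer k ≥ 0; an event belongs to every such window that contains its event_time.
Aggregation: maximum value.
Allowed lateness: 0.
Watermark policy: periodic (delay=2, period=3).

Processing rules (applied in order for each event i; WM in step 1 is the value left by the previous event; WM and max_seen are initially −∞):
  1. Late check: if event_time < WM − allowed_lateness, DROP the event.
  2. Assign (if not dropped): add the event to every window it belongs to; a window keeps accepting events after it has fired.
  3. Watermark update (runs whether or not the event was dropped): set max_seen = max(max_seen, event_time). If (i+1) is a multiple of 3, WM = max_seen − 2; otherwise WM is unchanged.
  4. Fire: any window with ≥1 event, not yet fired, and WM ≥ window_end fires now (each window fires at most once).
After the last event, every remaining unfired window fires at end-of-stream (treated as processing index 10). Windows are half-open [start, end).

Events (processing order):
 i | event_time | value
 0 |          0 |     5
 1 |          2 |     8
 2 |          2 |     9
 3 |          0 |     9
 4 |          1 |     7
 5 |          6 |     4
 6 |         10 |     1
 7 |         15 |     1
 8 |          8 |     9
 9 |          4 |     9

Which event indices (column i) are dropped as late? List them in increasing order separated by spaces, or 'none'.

i=0 t=0 v=5: → [0,6); WM=−∞
i=1 t=2 v=8: → [2,8),[1,7),[0,6); WM=−∞
i=2 t=2 v=9: → [2,8),[1,7),[0,6); WM=0
i=3 t=0 v=9: → [0,6); WM=0
i=4 t=1 v=7: → [1,7),[0,6); WM=0
i=5 t=6 v=4: → [6,12),[5,11),[4,10),[3,9),[2,8),[1,7); WM=4
i=6 t=10 v=1: → [10,16),[9,15),[8,14),[7,13),[6,12),[5,11); WM=4
i=7 t=15 v=1: → [15,21),[14,20),[13,19),[12,18),[11,17),[10,16); WM=4
i=8 t=8 v=9: → [8,14),[7,13),[6,12),[5,11),[4,10),[3,9); WM=13; [0,6) fires=9 [1,7) fires=9 [2,8) fires=9 [3,9) fires=9 [4,10) fires=9 [5,11) fires=9 [6,12) fires=9 [7,13) fires=9
i=9 t=4 v=9: DROP (t<13-0); WM=13

9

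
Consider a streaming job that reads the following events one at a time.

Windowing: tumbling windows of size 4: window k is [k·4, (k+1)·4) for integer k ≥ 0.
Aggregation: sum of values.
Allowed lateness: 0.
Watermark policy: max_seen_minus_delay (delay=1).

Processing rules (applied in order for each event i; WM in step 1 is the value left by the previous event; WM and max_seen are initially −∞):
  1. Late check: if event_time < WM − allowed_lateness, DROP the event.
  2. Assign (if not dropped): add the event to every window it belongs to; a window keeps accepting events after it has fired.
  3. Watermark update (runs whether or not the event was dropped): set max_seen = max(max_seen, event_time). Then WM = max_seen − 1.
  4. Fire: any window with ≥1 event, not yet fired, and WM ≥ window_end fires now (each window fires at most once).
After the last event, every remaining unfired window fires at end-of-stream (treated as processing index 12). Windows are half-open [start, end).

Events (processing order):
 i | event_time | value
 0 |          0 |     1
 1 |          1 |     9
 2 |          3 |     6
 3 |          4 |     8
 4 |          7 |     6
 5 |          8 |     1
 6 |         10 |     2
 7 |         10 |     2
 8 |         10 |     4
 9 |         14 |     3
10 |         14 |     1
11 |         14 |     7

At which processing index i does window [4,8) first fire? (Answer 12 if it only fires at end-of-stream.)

i=0 t=0 v=1: → [0,4); WM=-1
i=1 t=1 v=9: → [0,4); WM=0
i=2 t=3 v=6: → [0,4); WM=2
i=3 t=4 v=8: → [4,8); WM=3
i=4 t=7 v=6: → [4,8); WM=6; [0,4) fires=16
i=5 t=8 v=1: → [8,12); WM=7
i=6 t=10 v=2: → [8,12); WM=9; [4,8) fires=14
i=7 t=10 v=2: → [8,12); WM=9
i=8 t=10 v=4: → [8,12); WM=9
i=9 t=14 v=3: → [12,16); WM=13; [8,12) fires=9
i=10 t=14 v=1: → [12,16); WM=13
i=11 t=14 v=7: → [12,16); WM=13

6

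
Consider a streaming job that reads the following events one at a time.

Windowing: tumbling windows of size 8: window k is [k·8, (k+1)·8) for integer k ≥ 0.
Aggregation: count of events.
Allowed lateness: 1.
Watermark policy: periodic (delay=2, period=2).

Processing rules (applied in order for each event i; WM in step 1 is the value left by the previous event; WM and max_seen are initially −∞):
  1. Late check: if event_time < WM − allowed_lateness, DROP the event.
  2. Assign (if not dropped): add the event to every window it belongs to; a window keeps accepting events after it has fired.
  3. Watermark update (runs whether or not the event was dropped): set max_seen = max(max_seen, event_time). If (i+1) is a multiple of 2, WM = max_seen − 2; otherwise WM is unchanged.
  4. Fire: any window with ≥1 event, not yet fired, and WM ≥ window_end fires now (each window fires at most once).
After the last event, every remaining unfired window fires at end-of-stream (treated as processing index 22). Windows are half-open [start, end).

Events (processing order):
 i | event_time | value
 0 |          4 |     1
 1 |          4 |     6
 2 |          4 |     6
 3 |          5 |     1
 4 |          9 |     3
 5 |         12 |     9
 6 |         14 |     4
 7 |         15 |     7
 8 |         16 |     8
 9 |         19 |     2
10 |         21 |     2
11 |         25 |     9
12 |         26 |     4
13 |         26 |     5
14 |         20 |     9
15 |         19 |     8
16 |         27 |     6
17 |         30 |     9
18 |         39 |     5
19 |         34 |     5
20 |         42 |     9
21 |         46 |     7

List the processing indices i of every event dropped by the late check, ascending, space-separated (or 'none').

i=0 t=4 v=1: → [0,8); WM=−∞
i=1 t=4 v=6: → [0,8); WM=2
i=2 t=4 v=6: → [0,8); WM=2
i=3 t=5 v=1: → [0,8); WM=3
i=4 t=9 v=3: → [8,16); WM=3
i=5 t=12 v=9: → [8,16); WM=10; [0,8) fires=4
i=6 t=14 v=4: → [8,16); WM=10
i=7 t=15 v=7: → [8,16); WM=13
i=8 t=16 v=8: → [16,24); WM=13
i=9 t=19 v=2: → [16,24); WM=17; [8,16) fires=4
i=10 t=21 v=2: → [16,24); WM=17
i=11 t=25 v=9: → [24,32); WM=23
i=12 t=26 v=4: → [24,32); WM=23
i=13 t=26 v=5: → [24,32); WM=24; [16,24) fires=3
i=14 t=20 v=9: DROP (t<24-1); WM=24
i=15 t=19 v=8: DROP (t<24-1); WM=24
i=16 t=27 v=6: → [24,32); WM=24
i=17 t=30 v=9: → [24,32); WM=28
i=18 t=39 v=5: → [32,40); WM=28
i=19 t=34 v=5: → [32,40); WM=37; [24,32) fires=5
i=20 t=42 v=9: → [40,48); WM=37
i=21 t=46 v=7: → [40,48); WM=44; [32,40) fires=2

14 15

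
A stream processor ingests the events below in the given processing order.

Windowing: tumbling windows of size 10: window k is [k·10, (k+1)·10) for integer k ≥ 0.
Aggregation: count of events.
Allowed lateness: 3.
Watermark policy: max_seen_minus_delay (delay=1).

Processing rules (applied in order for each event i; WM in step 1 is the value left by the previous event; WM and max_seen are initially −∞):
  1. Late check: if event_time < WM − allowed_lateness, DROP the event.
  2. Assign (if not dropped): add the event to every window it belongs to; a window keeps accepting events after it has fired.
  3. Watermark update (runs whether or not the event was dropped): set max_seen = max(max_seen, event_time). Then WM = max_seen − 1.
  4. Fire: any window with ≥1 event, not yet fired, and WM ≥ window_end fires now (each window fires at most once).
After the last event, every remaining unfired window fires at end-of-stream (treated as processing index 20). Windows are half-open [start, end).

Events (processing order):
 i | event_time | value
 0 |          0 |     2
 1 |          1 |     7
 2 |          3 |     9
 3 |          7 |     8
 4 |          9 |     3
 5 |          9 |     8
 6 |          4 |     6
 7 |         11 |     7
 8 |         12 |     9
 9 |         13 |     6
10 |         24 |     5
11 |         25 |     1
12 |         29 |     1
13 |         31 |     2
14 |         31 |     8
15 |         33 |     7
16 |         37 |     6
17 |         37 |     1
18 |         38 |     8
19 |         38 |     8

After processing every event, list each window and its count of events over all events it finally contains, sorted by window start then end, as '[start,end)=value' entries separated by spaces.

[0,10)=6 [10,20)=3 [20,30)=3 [30,40)=7

i=0 t=0 v=2: → [0,10); WM=-1
i=1 t=1 v=7: → [0,10); WM=0
i=2 t=3 v=9: → [0,10); WM=2
i=3 t=7 v=8: → [0,10); WM=6
i=4 t=9 v=3: → [0,10); WM=8
i=5 t=9 v=8: → [0,10); WM=8
i=6 t=4 v=6: DROP (t<8-3); WM=8
i=7 t=11 v=7: → [10,20); WM=10; [0,10) fires=6
i=8 t=12 v=9: → [10,20); WM=11
i=9 t=13 v=6: → [10,20); WM=12
i=10 t=24 v=5: → [20,30); WM=23; [10,20) fires=3
i=11 t=25 v=1: → [20,30); WM=24
i=12 t=29 v=1: → [20,30); WM=28
i=13 t=31 v=2: → [30,40); WM=30; [20,30) fires=3
i=14 t=31 v=8: → [30,40); WM=30
i=15 t=33 v=7: → [30,40); WM=32
i=16 t=37 v=6: → [30,40); WM=36
i=17 t=37 v=1: → [30,40); WM=36
i=18 t=38 v=8: → [30,40); WM=37
i=19 t=38 v=8: → [30,40); WM=37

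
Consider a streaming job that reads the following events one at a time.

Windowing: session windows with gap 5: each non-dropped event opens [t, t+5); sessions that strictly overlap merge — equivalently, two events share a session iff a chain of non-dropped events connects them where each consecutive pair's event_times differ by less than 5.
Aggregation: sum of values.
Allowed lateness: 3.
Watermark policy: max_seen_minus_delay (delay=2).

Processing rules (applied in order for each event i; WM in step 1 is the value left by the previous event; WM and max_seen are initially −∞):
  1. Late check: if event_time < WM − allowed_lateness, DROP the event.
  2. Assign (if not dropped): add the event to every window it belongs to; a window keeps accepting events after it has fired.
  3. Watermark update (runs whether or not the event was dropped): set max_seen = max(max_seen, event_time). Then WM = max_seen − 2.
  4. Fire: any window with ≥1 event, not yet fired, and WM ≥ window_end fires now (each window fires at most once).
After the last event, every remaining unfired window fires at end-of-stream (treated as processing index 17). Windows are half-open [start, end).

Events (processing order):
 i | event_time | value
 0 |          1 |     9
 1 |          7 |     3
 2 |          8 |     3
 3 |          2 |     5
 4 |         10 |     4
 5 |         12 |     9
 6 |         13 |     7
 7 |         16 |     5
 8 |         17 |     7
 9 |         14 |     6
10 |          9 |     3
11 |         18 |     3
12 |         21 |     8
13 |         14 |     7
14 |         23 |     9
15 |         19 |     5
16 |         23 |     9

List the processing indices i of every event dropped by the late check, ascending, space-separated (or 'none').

3 10 13

i=0 t=1 v=9: → [1,6); WM=-1
i=1 t=7 v=3: → [7,12); WM=5
i=2 t=8 v=3: → [7,13); WM=6
i=3 t=2 v=5: DROP (t<6-3); WM=6
i=4 t=10 v=4: → [7,15); WM=8
i=5 t=12 v=9: → [7,17); WM=10
i=6 t=13 v=7: → [7,18); WM=11
i=7 t=16 v=5: → [7,21); WM=14
i=8 t=17 v=7: → [7,22); WM=15
i=9 t=14 v=6: → [7,22); WM=15
i=10 t=9 v=3: DROP (t<15-3); WM=15
i=11 t=18 v=3: → [7,23); WM=16
i=12 t=21 v=8: → [7,26); WM=19
i=13 t=14 v=7: DROP (t<19-3); WM=19
i=14 t=23 v=9: → [7,28); WM=21
i=15 t=19 v=5: → [7,28); WM=21
i=16 t=23 v=9: → [7,28); WM=21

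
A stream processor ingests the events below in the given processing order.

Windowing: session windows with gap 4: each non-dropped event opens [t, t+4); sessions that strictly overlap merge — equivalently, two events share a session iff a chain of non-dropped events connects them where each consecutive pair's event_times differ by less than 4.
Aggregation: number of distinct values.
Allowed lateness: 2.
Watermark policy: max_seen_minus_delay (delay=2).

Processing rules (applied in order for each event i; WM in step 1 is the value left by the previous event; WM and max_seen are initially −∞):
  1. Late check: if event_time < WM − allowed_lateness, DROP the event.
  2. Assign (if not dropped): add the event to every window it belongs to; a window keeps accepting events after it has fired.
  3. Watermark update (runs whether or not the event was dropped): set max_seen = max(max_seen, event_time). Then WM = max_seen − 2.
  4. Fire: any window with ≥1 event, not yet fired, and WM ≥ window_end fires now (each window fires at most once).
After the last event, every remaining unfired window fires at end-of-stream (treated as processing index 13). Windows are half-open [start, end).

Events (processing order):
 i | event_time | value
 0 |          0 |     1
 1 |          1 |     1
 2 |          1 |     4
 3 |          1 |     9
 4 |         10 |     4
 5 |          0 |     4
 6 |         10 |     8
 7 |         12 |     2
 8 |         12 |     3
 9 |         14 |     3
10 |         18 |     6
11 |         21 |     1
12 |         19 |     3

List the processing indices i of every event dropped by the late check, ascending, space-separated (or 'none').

5

i=0 t=0 v=1: → [0,4); WM=-2
i=1 t=1 v=1: → [0,5); WM=-1
i=2 t=1 v=4: → [0,5); WM=-1
i=3 t=1 v=9: → [0,5); WM=-1
i=4 t=10 v=4: → [10,14); WM=8
i=5 t=0 v=4: DROP (t<8-2); WM=8
i=6 t=10 v=8: → [10,14); WM=8
i=7 t=12 v=2: → [10,16); WM=10
i=8 t=12 v=3: → [10,16); WM=10
i=9 t=14 v=3: → [10,18); WM=12
i=10 t=18 v=6: → [18,22); WM=16
i=11 t=21 v=1: → [18,25); WM=19
i=12 t=19 v=3: → [18,25); WM=19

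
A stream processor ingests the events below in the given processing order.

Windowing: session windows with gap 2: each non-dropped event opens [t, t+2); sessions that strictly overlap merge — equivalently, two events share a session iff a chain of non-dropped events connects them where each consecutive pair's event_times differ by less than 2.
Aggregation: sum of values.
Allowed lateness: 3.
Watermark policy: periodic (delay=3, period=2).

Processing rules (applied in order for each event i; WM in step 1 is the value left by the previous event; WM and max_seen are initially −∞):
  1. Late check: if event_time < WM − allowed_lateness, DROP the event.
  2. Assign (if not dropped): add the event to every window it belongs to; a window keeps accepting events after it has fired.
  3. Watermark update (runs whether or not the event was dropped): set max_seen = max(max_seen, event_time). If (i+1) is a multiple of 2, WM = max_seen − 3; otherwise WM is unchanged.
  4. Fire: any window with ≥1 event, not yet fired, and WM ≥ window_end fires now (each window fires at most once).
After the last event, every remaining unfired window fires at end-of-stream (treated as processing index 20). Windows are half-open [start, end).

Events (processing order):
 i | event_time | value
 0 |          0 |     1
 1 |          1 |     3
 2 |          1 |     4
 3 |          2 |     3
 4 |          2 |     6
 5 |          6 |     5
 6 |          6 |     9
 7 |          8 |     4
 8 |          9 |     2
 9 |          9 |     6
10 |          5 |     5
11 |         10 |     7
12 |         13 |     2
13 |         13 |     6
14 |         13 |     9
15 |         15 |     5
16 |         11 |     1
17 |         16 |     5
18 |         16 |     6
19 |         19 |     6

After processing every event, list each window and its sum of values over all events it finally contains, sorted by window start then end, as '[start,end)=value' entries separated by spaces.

[0,4)=17 [5,8)=19 [8,13)=20 [13,15)=17 [15,18)=16 [19,21)=6

i=0 t=0 v=1: → [0,2); WM=−∞
i=1 t=1 v=3: → [0,3); WM=-2
i=2 t=1 v=4: → [0,3); WM=-2
i=3 t=2 v=3: → [0,4); WM=-1
i=4 t=2 v=6: → [0,4); WM=-1
i=5 t=6 v=5: → [6,8); WM=3
i=6 t=6 v=9: → [6,8); WM=3
i=7 t=8 v=4: → [8,10); WM=5
i=8 t=9 v=2: → [8,11); WM=5
i=9 t=9 v=6: → [8,11); WM=6
i=10 t=5 v=5: → [5,8); WM=6
i=11 t=10 v=7: → [8,12); WM=7
i=12 t=13 v=2: → [13,15); WM=7
i=13 t=13 v=6: → [13,15); WM=10
i=14 t=13 v=9: → [13,15); WM=10
i=15 t=15 v=5: → [15,17); WM=12
i=16 t=11 v=1: → [8,13); WM=12
i=17 t=16 v=5: → [15,18); WM=13
i=18 t=16 v=6: → [15,18); WM=13
i=19 t=19 v=6: → [19,21); WM=16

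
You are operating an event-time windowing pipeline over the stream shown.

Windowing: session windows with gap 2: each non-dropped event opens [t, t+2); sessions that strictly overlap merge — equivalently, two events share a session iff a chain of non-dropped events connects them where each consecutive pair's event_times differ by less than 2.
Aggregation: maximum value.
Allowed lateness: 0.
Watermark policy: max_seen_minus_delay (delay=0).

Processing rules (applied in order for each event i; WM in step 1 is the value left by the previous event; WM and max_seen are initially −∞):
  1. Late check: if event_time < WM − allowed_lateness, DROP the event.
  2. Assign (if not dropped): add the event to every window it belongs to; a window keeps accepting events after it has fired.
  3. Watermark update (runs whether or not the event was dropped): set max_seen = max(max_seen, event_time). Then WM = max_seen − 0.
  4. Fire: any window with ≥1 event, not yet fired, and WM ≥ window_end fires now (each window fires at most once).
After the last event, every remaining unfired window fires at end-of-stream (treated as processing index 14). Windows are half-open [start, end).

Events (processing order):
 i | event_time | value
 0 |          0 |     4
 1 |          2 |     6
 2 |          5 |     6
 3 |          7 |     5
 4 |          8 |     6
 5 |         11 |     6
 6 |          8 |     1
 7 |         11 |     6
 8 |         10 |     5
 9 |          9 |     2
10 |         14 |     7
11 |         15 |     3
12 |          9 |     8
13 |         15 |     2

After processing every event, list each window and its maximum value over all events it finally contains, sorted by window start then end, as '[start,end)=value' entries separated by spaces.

i=0 t=0 v=4: → [0,2); WM=0
i=1 t=2 v=6: → [2,4); WM=2
i=2 t=5 v=6: → [5,7); WM=5
i=3 t=7 v=5: → [7,9); WM=7
i=4 t=8 v=6: → [7,10); WM=8
i=5 t=11 v=6: → [11,13); WM=11
i=6 t=8 v=1: DROP (t<11-0); WM=11
i=7 t=11 v=6: → [11,13); WM=11
i=8 t=10 v=5: DROP (t<11-0); WM=11
i=9 t=9 v=2: DROP (t<11-0); WM=11
i=10 t=14 v=7: → [14,16); WM=14
i=11 t=15 v=3: → [14,17); WM=15
i=12 t=9 v=8: DROP (t<15-0); WM=15
i=13 t=15 v=2: → [14,17); WM=15

[0,2)=4 [2,4)=6 [5,7)=6 [7,10)=6 [11,13)=6 [14,17)=7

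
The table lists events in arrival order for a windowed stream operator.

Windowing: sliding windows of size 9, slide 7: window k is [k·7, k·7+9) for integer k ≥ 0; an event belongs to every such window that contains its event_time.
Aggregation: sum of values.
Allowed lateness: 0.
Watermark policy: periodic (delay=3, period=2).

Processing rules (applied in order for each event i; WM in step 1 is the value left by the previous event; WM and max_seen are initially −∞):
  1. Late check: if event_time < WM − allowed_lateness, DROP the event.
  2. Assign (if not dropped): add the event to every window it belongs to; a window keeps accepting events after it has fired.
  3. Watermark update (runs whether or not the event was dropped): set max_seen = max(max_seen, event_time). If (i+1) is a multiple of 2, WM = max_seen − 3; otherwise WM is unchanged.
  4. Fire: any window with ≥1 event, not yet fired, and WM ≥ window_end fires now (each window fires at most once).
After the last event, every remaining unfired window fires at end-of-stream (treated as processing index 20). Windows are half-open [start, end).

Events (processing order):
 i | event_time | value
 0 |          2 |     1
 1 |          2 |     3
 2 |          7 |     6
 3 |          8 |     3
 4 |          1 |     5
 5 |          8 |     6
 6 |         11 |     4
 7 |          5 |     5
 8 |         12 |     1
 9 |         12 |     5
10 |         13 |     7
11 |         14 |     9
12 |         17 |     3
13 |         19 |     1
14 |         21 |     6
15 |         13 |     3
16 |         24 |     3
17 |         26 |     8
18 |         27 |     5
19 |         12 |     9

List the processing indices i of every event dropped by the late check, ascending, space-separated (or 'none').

i=0 t=2 v=1: → [0,9); WM=−∞
i=1 t=2 v=3: → [0,9); WM=-1
i=2 t=7 v=6: → [7,16),[0,9); WM=-1
i=3 t=8 v=3: → [7,16),[0,9); WM=5
i=4 t=1 v=5: DROP (t<5-0); WM=5
i=5 t=8 v=6: → [7,16),[0,9); WM=5
i=6 t=11 v=4: → [7,16); WM=5
i=7 t=5 v=5: → [0,9); WM=8
i=8 t=12 v=1: → [7,16); WM=8
i=9 t=12 v=5: → [7,16); WM=9; [0,9) fires=24
i=10 t=13 v=7: → [7,16); WM=9
i=11 t=14 v=9: → [14,23),[7,16); WM=11
i=12 t=17 v=3: → [14,23); WM=11
i=13 t=19 v=1: → [14,23); WM=16; [7,16) fires=41
i=14 t=21 v=6: → [21,30),[14,23); WM=16
i=15 t=13 v=3: DROP (t<16-0); WM=18
i=16 t=24 v=3: → [21,30); WM=18
i=17 t=26 v=8: → [21,30); WM=23; [14,23) fires=19
i=18 t=27 v=5: → [21,30); WM=23
i=19 t=12 v=9: DROP (t<23-0); WM=24

4 15 19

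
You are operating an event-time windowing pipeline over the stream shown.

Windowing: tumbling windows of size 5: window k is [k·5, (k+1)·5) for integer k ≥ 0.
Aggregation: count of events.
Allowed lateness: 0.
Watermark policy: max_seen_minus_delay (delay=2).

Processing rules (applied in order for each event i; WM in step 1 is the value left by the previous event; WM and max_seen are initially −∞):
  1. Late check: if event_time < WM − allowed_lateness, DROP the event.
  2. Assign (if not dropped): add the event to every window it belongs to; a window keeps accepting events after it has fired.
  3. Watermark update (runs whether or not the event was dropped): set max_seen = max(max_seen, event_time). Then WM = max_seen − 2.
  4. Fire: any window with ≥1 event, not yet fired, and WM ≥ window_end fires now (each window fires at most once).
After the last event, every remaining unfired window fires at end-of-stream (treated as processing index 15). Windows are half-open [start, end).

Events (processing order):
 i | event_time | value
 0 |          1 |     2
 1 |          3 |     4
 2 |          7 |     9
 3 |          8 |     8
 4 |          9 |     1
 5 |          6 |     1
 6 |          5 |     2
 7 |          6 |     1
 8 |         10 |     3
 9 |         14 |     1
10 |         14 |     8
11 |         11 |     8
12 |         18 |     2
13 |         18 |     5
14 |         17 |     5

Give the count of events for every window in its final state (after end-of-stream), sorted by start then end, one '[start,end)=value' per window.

i=0 t=1 v=2: → [0,5); WM=-1
i=1 t=3 v=4: → [0,5); WM=1
i=2 t=7 v=9: → [5,10); WM=5; [0,5) fires=2
i=3 t=8 v=8: → [5,10); WM=6
i=4 t=9 v=1: → [5,10); WM=7
i=5 t=6 v=1: DROP (t<7-0); WM=7
i=6 t=5 v=2: DROP (t<7-0); WM=7
i=7 t=6 v=1: DROP (t<7-0); WM=7
i=8 t=10 v=3: → [10,15); WM=8
i=9 t=14 v=1: → [10,15); WM=12; [5,10) fires=3
i=10 t=14 v=8: → [10,15); WM=12
i=11 t=11 v=8: DROP (t<12-0); WM=12
i=12 t=18 v=2: → [15,20); WM=16; [10,15) fires=3
i=13 t=18 v=5: → [15,20); WM=16
i=14 t=17 v=5: → [15,20); WM=16

[0,5)=2 [5,10)=3 [10,15)=3 [15,20)=3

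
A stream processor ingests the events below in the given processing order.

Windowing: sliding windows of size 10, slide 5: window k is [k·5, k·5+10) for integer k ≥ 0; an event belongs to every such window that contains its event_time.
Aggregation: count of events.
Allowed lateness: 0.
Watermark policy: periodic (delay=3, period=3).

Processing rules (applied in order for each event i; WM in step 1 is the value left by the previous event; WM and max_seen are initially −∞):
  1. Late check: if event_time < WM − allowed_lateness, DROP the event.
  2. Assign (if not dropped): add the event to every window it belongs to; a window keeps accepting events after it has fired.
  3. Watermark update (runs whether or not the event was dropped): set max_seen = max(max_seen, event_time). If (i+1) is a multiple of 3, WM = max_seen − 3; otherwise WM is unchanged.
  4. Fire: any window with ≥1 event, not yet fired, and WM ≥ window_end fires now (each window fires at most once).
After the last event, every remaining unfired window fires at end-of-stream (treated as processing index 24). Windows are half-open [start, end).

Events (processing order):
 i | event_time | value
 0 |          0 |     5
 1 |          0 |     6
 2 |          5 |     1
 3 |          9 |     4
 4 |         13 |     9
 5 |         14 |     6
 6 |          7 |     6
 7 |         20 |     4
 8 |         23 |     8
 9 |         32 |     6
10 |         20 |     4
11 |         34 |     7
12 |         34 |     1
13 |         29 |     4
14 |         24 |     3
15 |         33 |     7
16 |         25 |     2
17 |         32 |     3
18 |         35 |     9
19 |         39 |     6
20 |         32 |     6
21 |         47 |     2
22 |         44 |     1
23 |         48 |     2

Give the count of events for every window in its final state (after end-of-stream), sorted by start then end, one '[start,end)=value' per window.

[0,10)=4 [5,15)=4 [10,20)=2 [15,25)=3 [20,30)=3 [25,35)=6 [30,40)=8 [35,45)=3 [40,50)=3 [45,55)=2

i=0 t=0 v=5: → [0,10); WM=−∞
i=1 t=0 v=6: → [0,10); WM=−∞
i=2 t=5 v=1: → [5,15),[0,10); WM=2
i=3 t=9 v=4: → [5,15),[0,10); WM=2
i=4 t=13 v=9: → [10,20),[5,15); WM=2
i=5 t=14 v=6: → [10,20),[5,15); WM=11; [0,10) fires=4
i=6 t=7 v=6: DROP (t<11-0); WM=11
i=7 t=20 v=4: → [20,30),[15,25); WM=11
i=8 t=23 v=8: → [20,30),[15,25); WM=20; [5,15) fires=4 [10,20) fires=2
i=9 t=32 v=6: → [30,40),[25,35); WM=20
i=10 t=20 v=4: → [20,30),[15,25); WM=20
i=11 t=34 v=7: → [30,40),[25,35); WM=31; [15,25) fires=3 [20,30) fires=3
i=12 t=34 v=1: → [30,40),[25,35); WM=31
i=13 t=29 v=4: DROP (t<31-0); WM=31
i=14 t=24 v=3: DROP (t<31-0); WM=31
i=15 t=33 v=7: → [30,40),[25,35); WM=31
i=16 t=25 v=2: DROP (t<31-0); WM=31
i=17 t=32 v=3: → [30,40),[25,35); WM=31
i=18 t=35 v=9: → [35,45),[30,40); WM=31
i=19 t=39 v=6: → [35,45),[30,40); WM=31
i=20 t=32 v=6: → [30,40),[25,35); WM=36; [25,35) fires=6
i=21 t=47 v=2: → [45,55),[40,50); WM=36
i=22 t=44 v=1: → [40,50),[35,45); WM=36
i=23 t=48 v=2: → [45,55),[40,50); WM=45; [30,40) fires=8 [35,45) fires=3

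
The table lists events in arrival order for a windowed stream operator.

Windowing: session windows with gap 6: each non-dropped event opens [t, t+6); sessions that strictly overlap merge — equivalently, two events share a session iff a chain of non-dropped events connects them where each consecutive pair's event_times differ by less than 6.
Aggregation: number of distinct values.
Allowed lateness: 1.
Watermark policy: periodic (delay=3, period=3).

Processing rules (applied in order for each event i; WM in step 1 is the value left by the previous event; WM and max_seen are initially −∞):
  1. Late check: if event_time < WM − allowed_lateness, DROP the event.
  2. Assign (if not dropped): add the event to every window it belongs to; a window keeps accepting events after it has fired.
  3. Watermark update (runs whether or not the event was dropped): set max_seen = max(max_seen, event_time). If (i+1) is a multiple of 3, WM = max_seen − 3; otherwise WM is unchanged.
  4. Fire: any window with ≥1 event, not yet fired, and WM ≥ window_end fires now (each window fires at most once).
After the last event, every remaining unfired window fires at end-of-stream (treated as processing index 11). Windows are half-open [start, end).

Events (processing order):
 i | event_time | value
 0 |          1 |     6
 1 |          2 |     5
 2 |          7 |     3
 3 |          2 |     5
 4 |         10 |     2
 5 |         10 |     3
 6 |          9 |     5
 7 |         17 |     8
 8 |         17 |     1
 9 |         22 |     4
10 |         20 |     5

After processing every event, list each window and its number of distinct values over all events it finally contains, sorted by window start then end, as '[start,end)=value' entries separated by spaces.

[1,16)=4 [17,28)=4

i=0 t=1 v=6: → [1,7); WM=−∞
i=1 t=2 v=5: → [1,8); WM=−∞
i=2 t=7 v=3: → [1,13); WM=4
i=3 t=2 v=5: DROP (t<4-1); WM=4
i=4 t=10 v=2: → [1,16); WM=4
i=5 t=10 v=3: → [1,16); WM=7
i=6 t=9 v=5: → [1,16); WM=7
i=7 t=17 v=8: → [17,23); WM=7
i=8 t=17 v=1: → [17,23); WM=14
i=9 t=22 v=4: → [17,28); WM=14
i=10 t=20 v=5: → [17,28); WM=14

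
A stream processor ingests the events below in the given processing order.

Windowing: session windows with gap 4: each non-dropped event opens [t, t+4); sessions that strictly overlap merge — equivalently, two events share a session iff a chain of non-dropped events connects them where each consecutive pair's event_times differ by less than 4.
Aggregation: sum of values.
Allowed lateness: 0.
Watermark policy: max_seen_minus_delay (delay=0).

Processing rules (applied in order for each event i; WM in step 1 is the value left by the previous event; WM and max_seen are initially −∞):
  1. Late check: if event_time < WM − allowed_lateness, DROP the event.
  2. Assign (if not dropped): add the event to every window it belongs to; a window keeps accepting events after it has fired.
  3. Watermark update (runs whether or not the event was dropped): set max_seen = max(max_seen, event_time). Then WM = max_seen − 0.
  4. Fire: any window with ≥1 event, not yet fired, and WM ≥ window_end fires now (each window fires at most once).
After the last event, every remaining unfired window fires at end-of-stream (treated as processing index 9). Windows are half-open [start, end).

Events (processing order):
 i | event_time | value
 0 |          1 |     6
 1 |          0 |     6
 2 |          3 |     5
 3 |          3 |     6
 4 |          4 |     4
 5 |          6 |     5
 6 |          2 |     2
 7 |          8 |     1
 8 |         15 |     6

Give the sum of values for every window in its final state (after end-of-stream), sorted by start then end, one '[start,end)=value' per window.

[1,12)=27 [15,19)=6

i=0 t=1 v=6: → [1,5); WM=1
i=1 t=0 v=6: DROP (t<1-0); WM=1
i=2 t=3 v=5: → [1,7); WM=3
i=3 t=3 v=6: → [1,7); WM=3
i=4 t=4 v=4: → [1,8); WM=4
i=5 t=6 v=5: → [1,10); WM=6
i=6 t=2 v=2: DROP (t<6-0); WM=6
i=7 t=8 v=1: → [1,12); WM=8
i=8 t=15 v=6: → [15,19); WM=15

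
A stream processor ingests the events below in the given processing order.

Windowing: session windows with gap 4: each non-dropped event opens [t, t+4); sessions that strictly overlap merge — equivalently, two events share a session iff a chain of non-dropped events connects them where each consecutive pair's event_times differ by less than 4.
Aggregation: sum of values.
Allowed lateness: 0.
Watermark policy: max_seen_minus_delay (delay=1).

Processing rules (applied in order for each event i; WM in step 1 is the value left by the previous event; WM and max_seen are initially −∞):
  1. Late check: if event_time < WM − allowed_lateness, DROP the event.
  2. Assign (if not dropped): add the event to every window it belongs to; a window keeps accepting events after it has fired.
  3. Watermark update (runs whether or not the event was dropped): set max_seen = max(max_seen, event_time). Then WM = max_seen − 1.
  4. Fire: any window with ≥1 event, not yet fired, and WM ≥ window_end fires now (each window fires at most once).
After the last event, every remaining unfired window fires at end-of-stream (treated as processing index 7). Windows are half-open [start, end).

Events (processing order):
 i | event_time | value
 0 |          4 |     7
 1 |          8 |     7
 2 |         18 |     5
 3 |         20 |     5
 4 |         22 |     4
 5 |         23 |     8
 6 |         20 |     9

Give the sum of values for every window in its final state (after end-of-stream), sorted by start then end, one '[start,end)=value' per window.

i=0 t=4 v=7: → [4,8); WM=3
i=1 t=8 v=7: → [8,12); WM=7
i=2 t=18 v=5: → [18,22); WM=17
i=3 t=20 v=5: → [18,24); WM=19
i=4 t=22 v=4: → [18,26); WM=21
i=5 t=23 v=8: → [18,27); WM=22
i=6 t=20 v=9: DROP (t<22-0); WM=22

[4,8)=7 [8,12)=7 [18,27)=22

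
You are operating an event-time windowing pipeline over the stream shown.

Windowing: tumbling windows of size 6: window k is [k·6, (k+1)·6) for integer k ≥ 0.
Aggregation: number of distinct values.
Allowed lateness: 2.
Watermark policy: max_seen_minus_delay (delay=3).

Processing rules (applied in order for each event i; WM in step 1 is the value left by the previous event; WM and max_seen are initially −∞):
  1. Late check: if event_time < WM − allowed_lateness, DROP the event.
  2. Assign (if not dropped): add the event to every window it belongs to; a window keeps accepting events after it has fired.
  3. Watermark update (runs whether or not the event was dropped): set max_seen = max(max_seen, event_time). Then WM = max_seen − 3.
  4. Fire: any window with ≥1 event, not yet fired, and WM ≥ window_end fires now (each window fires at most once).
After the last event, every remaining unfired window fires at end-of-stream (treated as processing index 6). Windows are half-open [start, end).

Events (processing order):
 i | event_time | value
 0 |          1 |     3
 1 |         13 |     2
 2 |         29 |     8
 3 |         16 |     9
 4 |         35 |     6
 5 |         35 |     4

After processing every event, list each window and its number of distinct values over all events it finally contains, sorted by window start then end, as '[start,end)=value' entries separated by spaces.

[0,6)=1 [12,18)=1 [24,30)=1 [30,36)=2

i=0 t=1 v=3: → [0,6); WM=-2
i=1 t=13 v=2: → [12,18); WM=10; [0,6) fires=1
i=2 t=29 v=8: → [24,30); WM=26; [12,18) fires=1
i=3 t=16 v=9: DROP (t<26-2); WM=26
i=4 t=35 v=6: → [30,36); WM=32; [24,30) fires=1
i=5 t=35 v=4: → [30,36); WM=32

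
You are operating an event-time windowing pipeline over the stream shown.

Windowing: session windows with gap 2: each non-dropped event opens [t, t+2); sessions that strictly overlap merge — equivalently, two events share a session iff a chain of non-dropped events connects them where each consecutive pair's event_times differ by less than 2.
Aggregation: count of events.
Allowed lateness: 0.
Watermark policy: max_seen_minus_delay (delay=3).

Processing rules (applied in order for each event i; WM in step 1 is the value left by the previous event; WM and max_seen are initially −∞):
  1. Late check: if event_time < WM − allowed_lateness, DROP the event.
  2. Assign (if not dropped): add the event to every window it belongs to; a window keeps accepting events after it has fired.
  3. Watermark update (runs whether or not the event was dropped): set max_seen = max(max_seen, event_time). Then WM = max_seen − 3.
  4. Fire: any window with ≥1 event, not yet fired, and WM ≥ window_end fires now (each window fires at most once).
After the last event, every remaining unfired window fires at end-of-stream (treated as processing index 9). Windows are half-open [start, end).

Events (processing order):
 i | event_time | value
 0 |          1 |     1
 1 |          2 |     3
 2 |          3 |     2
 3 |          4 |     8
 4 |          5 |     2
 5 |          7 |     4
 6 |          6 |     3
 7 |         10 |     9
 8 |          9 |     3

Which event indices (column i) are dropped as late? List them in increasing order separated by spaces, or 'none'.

i=0 t=1 v=1: → [1,3); WM=-2
i=1 t=2 v=3: → [1,4); WM=-1
i=2 t=3 v=2: → [1,5); WM=0
i=3 t=4 v=8: → [1,6); WM=1
i=4 t=5 v=2: → [1,7); WM=2
i=5 t=7 v=4: → [7,9); WM=4
i=6 t=6 v=3: → [1,9); WM=4
i=7 t=10 v=9: → [10,12); WM=7
i=8 t=9 v=3: → [9,12); WM=7

none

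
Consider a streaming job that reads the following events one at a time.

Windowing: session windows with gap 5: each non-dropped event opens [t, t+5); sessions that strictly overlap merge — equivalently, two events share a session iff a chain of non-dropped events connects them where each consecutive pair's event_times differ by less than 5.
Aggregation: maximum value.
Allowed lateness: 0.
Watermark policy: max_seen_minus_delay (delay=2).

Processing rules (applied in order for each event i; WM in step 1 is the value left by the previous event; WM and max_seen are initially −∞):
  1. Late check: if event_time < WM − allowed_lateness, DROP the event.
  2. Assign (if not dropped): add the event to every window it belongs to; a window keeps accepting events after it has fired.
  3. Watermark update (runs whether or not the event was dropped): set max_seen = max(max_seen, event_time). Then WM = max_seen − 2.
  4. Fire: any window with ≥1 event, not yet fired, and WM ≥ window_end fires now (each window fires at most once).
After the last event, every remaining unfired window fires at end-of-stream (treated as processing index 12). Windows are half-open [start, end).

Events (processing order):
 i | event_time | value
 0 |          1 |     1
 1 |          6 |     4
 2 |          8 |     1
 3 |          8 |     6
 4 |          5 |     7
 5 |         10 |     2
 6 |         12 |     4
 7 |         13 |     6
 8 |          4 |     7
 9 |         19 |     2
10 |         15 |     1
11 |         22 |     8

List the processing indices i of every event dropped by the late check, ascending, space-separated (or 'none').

4 8 10

i=0 t=1 v=1: → [1,6); WM=-1
i=1 t=6 v=4: → [6,11); WM=4
i=2 t=8 v=1: → [6,13); WM=6
i=3 t=8 v=6: → [6,13); WM=6
i=4 t=5 v=7: DROP (t<6-0); WM=6
i=5 t=10 v=2: → [6,15); WM=8
i=6 t=12 v=4: → [6,17); WM=10
i=7 t=13 v=6: → [6,18); WM=11
i=8 t=4 v=7: DROP (t<11-0); WM=11
i=9 t=19 v=2: → [19,24); WM=17
i=10 t=15 v=1: DROP (t<17-0); WM=17
i=11 t=22 v=8: → [19,27); WM=20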